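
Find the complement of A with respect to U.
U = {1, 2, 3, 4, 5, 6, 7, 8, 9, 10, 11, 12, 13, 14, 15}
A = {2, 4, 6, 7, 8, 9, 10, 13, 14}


Universal set U = {1, 2, 3, 4, 5, 6, 7, 8, 9, 10, 11, 12, 13, 14, 15}
Set A = {2, 4, 6, 7, 8, 9, 10, 13, 14}
A' = U \ A = elements in U but not in A
Checking each element of U:
1 (not in A, include), 2 (in A, exclude), 3 (not in A, include), 4 (in A, exclude), 5 (not in A, include), 6 (in A, exclude), 7 (in A, exclude), 8 (in A, exclude), 9 (in A, exclude), 10 (in A, exclude), 11 (not in A, include), 12 (not in A, include), 13 (in A, exclude), 14 (in A, exclude), 15 (not in A, include)
A' = {1, 3, 5, 11, 12, 15}

{1, 3, 5, 11, 12, 15}


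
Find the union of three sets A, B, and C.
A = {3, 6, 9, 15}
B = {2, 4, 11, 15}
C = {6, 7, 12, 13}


Set A = {3, 6, 9, 15}
Set B = {2, 4, 11, 15}
Set C = {6, 7, 12, 13}
First, A ∪ B = {2, 3, 4, 6, 9, 11, 15}
Then, (A ∪ B) ∪ C = {2, 3, 4, 6, 7, 9, 11, 12, 13, 15}

{2, 3, 4, 6, 7, 9, 11, 12, 13, 15}


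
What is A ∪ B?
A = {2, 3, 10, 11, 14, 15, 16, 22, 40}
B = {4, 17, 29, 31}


Set A = {2, 3, 10, 11, 14, 15, 16, 22, 40}
Set B = {4, 17, 29, 31}
A ∪ B includes all elements in either set.
Elements from A: {2, 3, 10, 11, 14, 15, 16, 22, 40}
Elements from B not already included: {4, 17, 29, 31}
A ∪ B = {2, 3, 4, 10, 11, 14, 15, 16, 17, 22, 29, 31, 40}

{2, 3, 4, 10, 11, 14, 15, 16, 17, 22, 29, 31, 40}


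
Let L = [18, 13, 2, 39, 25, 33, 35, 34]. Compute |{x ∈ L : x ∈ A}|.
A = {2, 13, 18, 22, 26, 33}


Set A = {2, 13, 18, 22, 26, 33}
Candidates: [18, 13, 2, 39, 25, 33, 35, 34]
Check each candidate:
18 ∈ A, 13 ∈ A, 2 ∈ A, 39 ∉ A, 25 ∉ A, 33 ∈ A, 35 ∉ A, 34 ∉ A
Count of candidates in A: 4

4


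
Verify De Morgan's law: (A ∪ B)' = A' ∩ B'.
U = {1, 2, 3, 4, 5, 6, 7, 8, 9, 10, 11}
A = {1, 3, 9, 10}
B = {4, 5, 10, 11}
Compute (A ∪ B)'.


U = {1, 2, 3, 4, 5, 6, 7, 8, 9, 10, 11}
A = {1, 3, 9, 10}, B = {4, 5, 10, 11}
A ∪ B = {1, 3, 4, 5, 9, 10, 11}
(A ∪ B)' = U \ (A ∪ B) = {2, 6, 7, 8}
Verification via A' ∩ B': A' = {2, 4, 5, 6, 7, 8, 11}, B' = {1, 2, 3, 6, 7, 8, 9}
A' ∩ B' = {2, 6, 7, 8} ✓

{2, 6, 7, 8}


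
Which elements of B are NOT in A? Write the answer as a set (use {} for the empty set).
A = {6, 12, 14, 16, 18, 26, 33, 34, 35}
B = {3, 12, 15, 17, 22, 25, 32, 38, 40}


Set A = {6, 12, 14, 16, 18, 26, 33, 34, 35}
Set B = {3, 12, 15, 17, 22, 25, 32, 38, 40}
Check each element of B against A:
3 ∉ A (include), 12 ∈ A, 15 ∉ A (include), 17 ∉ A (include), 22 ∉ A (include), 25 ∉ A (include), 32 ∉ A (include), 38 ∉ A (include), 40 ∉ A (include)
Elements of B not in A: {3, 15, 17, 22, 25, 32, 38, 40}

{3, 15, 17, 22, 25, 32, 38, 40}


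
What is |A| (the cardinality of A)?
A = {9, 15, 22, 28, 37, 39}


Set A = {9, 15, 22, 28, 37, 39}
Listing elements: 9, 15, 22, 28, 37, 39
Counting: 6 elements
|A| = 6

6


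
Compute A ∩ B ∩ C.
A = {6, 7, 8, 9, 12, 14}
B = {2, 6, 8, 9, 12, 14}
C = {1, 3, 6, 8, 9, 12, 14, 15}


Set A = {6, 7, 8, 9, 12, 14}
Set B = {2, 6, 8, 9, 12, 14}
Set C = {1, 3, 6, 8, 9, 12, 14, 15}
First, A ∩ B = {6, 8, 9, 12, 14}
Then, (A ∩ B) ∩ C = {6, 8, 9, 12, 14}

{6, 8, 9, 12, 14}


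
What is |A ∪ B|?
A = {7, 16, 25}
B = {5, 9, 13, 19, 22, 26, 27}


Set A = {7, 16, 25}, |A| = 3
Set B = {5, 9, 13, 19, 22, 26, 27}, |B| = 7
A ∩ B = {}, |A ∩ B| = 0
|A ∪ B| = |A| + |B| - |A ∩ B| = 3 + 7 - 0 = 10

10


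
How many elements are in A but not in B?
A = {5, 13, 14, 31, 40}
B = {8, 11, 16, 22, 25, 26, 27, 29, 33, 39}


Set A = {5, 13, 14, 31, 40}
Set B = {8, 11, 16, 22, 25, 26, 27, 29, 33, 39}
A \ B = {5, 13, 14, 31, 40}
|A \ B| = 5

5


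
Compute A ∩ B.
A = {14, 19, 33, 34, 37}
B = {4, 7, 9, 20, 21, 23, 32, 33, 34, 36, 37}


Set A = {14, 19, 33, 34, 37}
Set B = {4, 7, 9, 20, 21, 23, 32, 33, 34, 36, 37}
A ∩ B includes only elements in both sets.
Check each element of A against B:
14 ✗, 19 ✗, 33 ✓, 34 ✓, 37 ✓
A ∩ B = {33, 34, 37}

{33, 34, 37}


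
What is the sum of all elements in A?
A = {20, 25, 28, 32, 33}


Set A = {20, 25, 28, 32, 33}
Sum = 20 + 25 + 28 + 32 + 33 = 138

138


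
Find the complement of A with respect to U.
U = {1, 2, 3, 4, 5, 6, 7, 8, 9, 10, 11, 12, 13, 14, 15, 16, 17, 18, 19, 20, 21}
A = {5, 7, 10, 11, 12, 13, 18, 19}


Universal set U = {1, 2, 3, 4, 5, 6, 7, 8, 9, 10, 11, 12, 13, 14, 15, 16, 17, 18, 19, 20, 21}
Set A = {5, 7, 10, 11, 12, 13, 18, 19}
A' = U \ A = elements in U but not in A
Checking each element of U:
1 (not in A, include), 2 (not in A, include), 3 (not in A, include), 4 (not in A, include), 5 (in A, exclude), 6 (not in A, include), 7 (in A, exclude), 8 (not in A, include), 9 (not in A, include), 10 (in A, exclude), 11 (in A, exclude), 12 (in A, exclude), 13 (in A, exclude), 14 (not in A, include), 15 (not in A, include), 16 (not in A, include), 17 (not in A, include), 18 (in A, exclude), 19 (in A, exclude), 20 (not in A, include), 21 (not in A, include)
A' = {1, 2, 3, 4, 6, 8, 9, 14, 15, 16, 17, 20, 21}

{1, 2, 3, 4, 6, 8, 9, 14, 15, 16, 17, 20, 21}


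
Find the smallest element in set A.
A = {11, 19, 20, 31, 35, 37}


Set A = {11, 19, 20, 31, 35, 37}
Elements in ascending order: 11, 19, 20, 31, 35, 37
The smallest element is 11.

11


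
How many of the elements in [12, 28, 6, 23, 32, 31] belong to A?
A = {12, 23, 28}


Set A = {12, 23, 28}
Candidates: [12, 28, 6, 23, 32, 31]
Check each candidate:
12 ∈ A, 28 ∈ A, 6 ∉ A, 23 ∈ A, 32 ∉ A, 31 ∉ A
Count of candidates in A: 3

3


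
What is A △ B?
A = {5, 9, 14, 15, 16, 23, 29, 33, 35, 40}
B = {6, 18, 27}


Set A = {5, 9, 14, 15, 16, 23, 29, 33, 35, 40}
Set B = {6, 18, 27}
A △ B = (A \ B) ∪ (B \ A)
Elements in A but not B: {5, 9, 14, 15, 16, 23, 29, 33, 35, 40}
Elements in B but not A: {6, 18, 27}
A △ B = {5, 6, 9, 14, 15, 16, 18, 23, 27, 29, 33, 35, 40}

{5, 6, 9, 14, 15, 16, 18, 23, 27, 29, 33, 35, 40}


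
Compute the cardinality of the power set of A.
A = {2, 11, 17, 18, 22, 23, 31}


Set A = {2, 11, 17, 18, 22, 23, 31}
|A| = 7
The power set P(A) contains all subsets of A.
|P(A)| = 2^|A| = 2^7 = 128

128


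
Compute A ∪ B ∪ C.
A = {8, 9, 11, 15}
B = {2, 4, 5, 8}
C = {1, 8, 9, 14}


Set A = {8, 9, 11, 15}
Set B = {2, 4, 5, 8}
Set C = {1, 8, 9, 14}
First, A ∪ B = {2, 4, 5, 8, 9, 11, 15}
Then, (A ∪ B) ∪ C = {1, 2, 4, 5, 8, 9, 11, 14, 15}

{1, 2, 4, 5, 8, 9, 11, 14, 15}


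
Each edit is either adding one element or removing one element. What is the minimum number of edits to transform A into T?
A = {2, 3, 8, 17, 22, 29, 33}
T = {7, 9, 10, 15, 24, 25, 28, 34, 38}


Set A = {2, 3, 8, 17, 22, 29, 33}
Set T = {7, 9, 10, 15, 24, 25, 28, 34, 38}
Elements to remove from A (in A, not in T): {2, 3, 8, 17, 22, 29, 33} → 7 removals
Elements to add to A (in T, not in A): {7, 9, 10, 15, 24, 25, 28, 34, 38} → 9 additions
Total edits = 7 + 9 = 16

16


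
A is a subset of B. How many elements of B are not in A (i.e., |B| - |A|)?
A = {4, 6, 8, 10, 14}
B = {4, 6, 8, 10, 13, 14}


Set A = {4, 6, 8, 10, 14}, |A| = 5
Set B = {4, 6, 8, 10, 13, 14}, |B| = 6
Since A ⊆ B: B \ A = {13}
|B| - |A| = 6 - 5 = 1

1


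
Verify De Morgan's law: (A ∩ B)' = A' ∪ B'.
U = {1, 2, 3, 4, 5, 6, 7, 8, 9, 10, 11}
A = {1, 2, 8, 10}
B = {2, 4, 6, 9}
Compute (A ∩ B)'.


U = {1, 2, 3, 4, 5, 6, 7, 8, 9, 10, 11}
A = {1, 2, 8, 10}, B = {2, 4, 6, 9}
A ∩ B = {2}
(A ∩ B)' = U \ (A ∩ B) = {1, 3, 4, 5, 6, 7, 8, 9, 10, 11}
Verification via A' ∪ B': A' = {3, 4, 5, 6, 7, 9, 11}, B' = {1, 3, 5, 7, 8, 10, 11}
A' ∪ B' = {1, 3, 4, 5, 6, 7, 8, 9, 10, 11} ✓

{1, 3, 4, 5, 6, 7, 8, 9, 10, 11}


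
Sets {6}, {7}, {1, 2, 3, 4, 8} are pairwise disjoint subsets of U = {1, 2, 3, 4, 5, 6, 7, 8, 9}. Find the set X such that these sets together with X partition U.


U = {1, 2, 3, 4, 5, 6, 7, 8, 9}
Shown blocks: {6}, {7}, {1, 2, 3, 4, 8}
A partition's blocks are pairwise disjoint and cover U, so the missing block = U \ (union of shown blocks).
Union of shown blocks: {1, 2, 3, 4, 6, 7, 8}
Missing block = U \ (union) = {5, 9}

{5, 9}


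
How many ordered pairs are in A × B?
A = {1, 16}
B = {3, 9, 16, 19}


Set A = {1, 16} has 2 elements.
Set B = {3, 9, 16, 19} has 4 elements.
|A × B| = |A| × |B| = 2 × 4 = 8

8


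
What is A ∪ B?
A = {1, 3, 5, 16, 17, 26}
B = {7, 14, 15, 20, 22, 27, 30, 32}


Set A = {1, 3, 5, 16, 17, 26}
Set B = {7, 14, 15, 20, 22, 27, 30, 32}
A ∪ B includes all elements in either set.
Elements from A: {1, 3, 5, 16, 17, 26}
Elements from B not already included: {7, 14, 15, 20, 22, 27, 30, 32}
A ∪ B = {1, 3, 5, 7, 14, 15, 16, 17, 20, 22, 26, 27, 30, 32}

{1, 3, 5, 7, 14, 15, 16, 17, 20, 22, 26, 27, 30, 32}


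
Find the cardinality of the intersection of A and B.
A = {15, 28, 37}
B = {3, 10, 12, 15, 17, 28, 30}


Set A = {15, 28, 37}
Set B = {3, 10, 12, 15, 17, 28, 30}
A ∩ B = {15, 28}
|A ∩ B| = 2

2


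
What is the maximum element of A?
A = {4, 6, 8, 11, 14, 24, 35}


Set A = {4, 6, 8, 11, 14, 24, 35}
Elements in ascending order: 4, 6, 8, 11, 14, 24, 35
The largest element is 35.

35


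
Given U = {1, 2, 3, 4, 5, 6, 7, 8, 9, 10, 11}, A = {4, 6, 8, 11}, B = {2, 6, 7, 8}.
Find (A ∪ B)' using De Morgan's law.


U = {1, 2, 3, 4, 5, 6, 7, 8, 9, 10, 11}
A = {4, 6, 8, 11}, B = {2, 6, 7, 8}
A ∪ B = {2, 4, 6, 7, 8, 11}
(A ∪ B)' = U \ (A ∪ B) = {1, 3, 5, 9, 10}
Verification via A' ∩ B': A' = {1, 2, 3, 5, 7, 9, 10}, B' = {1, 3, 4, 5, 9, 10, 11}
A' ∩ B' = {1, 3, 5, 9, 10} ✓

{1, 3, 5, 9, 10}


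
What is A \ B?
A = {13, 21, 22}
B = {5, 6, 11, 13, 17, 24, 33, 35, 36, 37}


Set A = {13, 21, 22}
Set B = {5, 6, 11, 13, 17, 24, 33, 35, 36, 37}
A \ B includes elements in A that are not in B.
Check each element of A:
13 (in B, remove), 21 (not in B, keep), 22 (not in B, keep)
A \ B = {21, 22}

{21, 22}


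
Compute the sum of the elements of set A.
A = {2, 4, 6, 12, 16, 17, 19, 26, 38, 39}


Set A = {2, 4, 6, 12, 16, 17, 19, 26, 38, 39}
Sum = 2 + 4 + 6 + 12 + 16 + 17 + 19 + 26 + 38 + 39 = 179

179


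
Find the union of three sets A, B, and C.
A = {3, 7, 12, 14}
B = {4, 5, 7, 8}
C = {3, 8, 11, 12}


Set A = {3, 7, 12, 14}
Set B = {4, 5, 7, 8}
Set C = {3, 8, 11, 12}
First, A ∪ B = {3, 4, 5, 7, 8, 12, 14}
Then, (A ∪ B) ∪ C = {3, 4, 5, 7, 8, 11, 12, 14}

{3, 4, 5, 7, 8, 11, 12, 14}


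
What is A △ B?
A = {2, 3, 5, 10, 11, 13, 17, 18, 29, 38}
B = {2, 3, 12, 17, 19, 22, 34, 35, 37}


Set A = {2, 3, 5, 10, 11, 13, 17, 18, 29, 38}
Set B = {2, 3, 12, 17, 19, 22, 34, 35, 37}
A △ B = (A \ B) ∪ (B \ A)
Elements in A but not B: {5, 10, 11, 13, 18, 29, 38}
Elements in B but not A: {12, 19, 22, 34, 35, 37}
A △ B = {5, 10, 11, 12, 13, 18, 19, 22, 29, 34, 35, 37, 38}

{5, 10, 11, 12, 13, 18, 19, 22, 29, 34, 35, 37, 38}


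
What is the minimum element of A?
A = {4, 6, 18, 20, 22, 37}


Set A = {4, 6, 18, 20, 22, 37}
Elements in ascending order: 4, 6, 18, 20, 22, 37
The smallest element is 4.

4


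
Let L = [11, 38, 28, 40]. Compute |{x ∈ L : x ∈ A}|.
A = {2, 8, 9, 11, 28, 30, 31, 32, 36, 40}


Set A = {2, 8, 9, 11, 28, 30, 31, 32, 36, 40}
Candidates: [11, 38, 28, 40]
Check each candidate:
11 ∈ A, 38 ∉ A, 28 ∈ A, 40 ∈ A
Count of candidates in A: 3

3


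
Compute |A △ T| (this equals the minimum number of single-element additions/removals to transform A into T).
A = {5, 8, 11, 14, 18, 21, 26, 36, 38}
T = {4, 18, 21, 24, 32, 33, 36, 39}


Set A = {5, 8, 11, 14, 18, 21, 26, 36, 38}
Set T = {4, 18, 21, 24, 32, 33, 36, 39}
Elements to remove from A (in A, not in T): {5, 8, 11, 14, 26, 38} → 6 removals
Elements to add to A (in T, not in A): {4, 24, 32, 33, 39} → 5 additions
Total edits = 6 + 5 = 11

11


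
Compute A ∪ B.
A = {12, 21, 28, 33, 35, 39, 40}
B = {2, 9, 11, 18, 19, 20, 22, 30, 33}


Set A = {12, 21, 28, 33, 35, 39, 40}
Set B = {2, 9, 11, 18, 19, 20, 22, 30, 33}
A ∪ B includes all elements in either set.
Elements from A: {12, 21, 28, 33, 35, 39, 40}
Elements from B not already included: {2, 9, 11, 18, 19, 20, 22, 30}
A ∪ B = {2, 9, 11, 12, 18, 19, 20, 21, 22, 28, 30, 33, 35, 39, 40}

{2, 9, 11, 12, 18, 19, 20, 21, 22, 28, 30, 33, 35, 39, 40}


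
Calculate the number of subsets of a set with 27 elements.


The set has 27 elements.
The power set contains all possible subsets.
|P(A)| = 2^|A| = 2^27 = 134217728

134217728


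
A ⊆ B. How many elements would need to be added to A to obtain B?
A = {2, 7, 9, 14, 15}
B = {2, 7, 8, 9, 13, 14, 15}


Set A = {2, 7, 9, 14, 15}, |A| = 5
Set B = {2, 7, 8, 9, 13, 14, 15}, |B| = 7
Since A ⊆ B: B \ A = {8, 13}
|B| - |A| = 7 - 5 = 2

2


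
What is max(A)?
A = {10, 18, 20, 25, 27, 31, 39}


Set A = {10, 18, 20, 25, 27, 31, 39}
Elements in ascending order: 10, 18, 20, 25, 27, 31, 39
The largest element is 39.

39


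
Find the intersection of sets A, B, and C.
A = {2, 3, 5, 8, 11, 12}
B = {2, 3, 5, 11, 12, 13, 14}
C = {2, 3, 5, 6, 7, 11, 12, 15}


Set A = {2, 3, 5, 8, 11, 12}
Set B = {2, 3, 5, 11, 12, 13, 14}
Set C = {2, 3, 5, 6, 7, 11, 12, 15}
First, A ∩ B = {2, 3, 5, 11, 12}
Then, (A ∩ B) ∩ C = {2, 3, 5, 11, 12}

{2, 3, 5, 11, 12}


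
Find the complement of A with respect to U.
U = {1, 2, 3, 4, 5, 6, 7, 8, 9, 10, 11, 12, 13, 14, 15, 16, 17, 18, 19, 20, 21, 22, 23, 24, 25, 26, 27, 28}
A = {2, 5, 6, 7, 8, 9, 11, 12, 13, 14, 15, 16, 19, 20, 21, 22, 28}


Universal set U = {1, 2, 3, 4, 5, 6, 7, 8, 9, 10, 11, 12, 13, 14, 15, 16, 17, 18, 19, 20, 21, 22, 23, 24, 25, 26, 27, 28}
Set A = {2, 5, 6, 7, 8, 9, 11, 12, 13, 14, 15, 16, 19, 20, 21, 22, 28}
A' = U \ A = elements in U but not in A
Checking each element of U:
1 (not in A, include), 2 (in A, exclude), 3 (not in A, include), 4 (not in A, include), 5 (in A, exclude), 6 (in A, exclude), 7 (in A, exclude), 8 (in A, exclude), 9 (in A, exclude), 10 (not in A, include), 11 (in A, exclude), 12 (in A, exclude), 13 (in A, exclude), 14 (in A, exclude), 15 (in A, exclude), 16 (in A, exclude), 17 (not in A, include), 18 (not in A, include), 19 (in A, exclude), 20 (in A, exclude), 21 (in A, exclude), 22 (in A, exclude), 23 (not in A, include), 24 (not in A, include), 25 (not in A, include), 26 (not in A, include), 27 (not in A, include), 28 (in A, exclude)
A' = {1, 3, 4, 10, 17, 18, 23, 24, 25, 26, 27}

{1, 3, 4, 10, 17, 18, 23, 24, 25, 26, 27}


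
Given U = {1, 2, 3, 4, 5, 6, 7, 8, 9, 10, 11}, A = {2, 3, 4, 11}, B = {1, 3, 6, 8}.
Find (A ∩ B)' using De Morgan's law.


U = {1, 2, 3, 4, 5, 6, 7, 8, 9, 10, 11}
A = {2, 3, 4, 11}, B = {1, 3, 6, 8}
A ∩ B = {3}
(A ∩ B)' = U \ (A ∩ B) = {1, 2, 4, 5, 6, 7, 8, 9, 10, 11}
Verification via A' ∪ B': A' = {1, 5, 6, 7, 8, 9, 10}, B' = {2, 4, 5, 7, 9, 10, 11}
A' ∪ B' = {1, 2, 4, 5, 6, 7, 8, 9, 10, 11} ✓

{1, 2, 4, 5, 6, 7, 8, 9, 10, 11}


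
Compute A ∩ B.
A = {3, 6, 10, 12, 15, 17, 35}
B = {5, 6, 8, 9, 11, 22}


Set A = {3, 6, 10, 12, 15, 17, 35}
Set B = {5, 6, 8, 9, 11, 22}
A ∩ B includes only elements in both sets.
Check each element of A against B:
3 ✗, 6 ✓, 10 ✗, 12 ✗, 15 ✗, 17 ✗, 35 ✗
A ∩ B = {6}

{6}


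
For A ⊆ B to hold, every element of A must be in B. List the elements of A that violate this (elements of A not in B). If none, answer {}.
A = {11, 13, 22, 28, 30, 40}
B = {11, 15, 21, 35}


Set A = {11, 13, 22, 28, 30, 40}
Set B = {11, 15, 21, 35}
Check each element of A against B:
11 ∈ B, 13 ∉ B (include), 22 ∉ B (include), 28 ∉ B (include), 30 ∉ B (include), 40 ∉ B (include)
Elements of A not in B: {13, 22, 28, 30, 40}

{13, 22, 28, 30, 40}


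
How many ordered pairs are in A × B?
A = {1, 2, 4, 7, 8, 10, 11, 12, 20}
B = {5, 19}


Set A = {1, 2, 4, 7, 8, 10, 11, 12, 20} has 9 elements.
Set B = {5, 19} has 2 elements.
|A × B| = |A| × |B| = 9 × 2 = 18

18


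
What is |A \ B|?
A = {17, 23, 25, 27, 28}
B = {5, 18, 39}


Set A = {17, 23, 25, 27, 28}
Set B = {5, 18, 39}
A \ B = {17, 23, 25, 27, 28}
|A \ B| = 5

5


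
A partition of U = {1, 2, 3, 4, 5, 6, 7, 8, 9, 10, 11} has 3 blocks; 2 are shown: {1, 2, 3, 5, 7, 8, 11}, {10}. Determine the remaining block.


U = {1, 2, 3, 4, 5, 6, 7, 8, 9, 10, 11}
Shown blocks: {1, 2, 3, 5, 7, 8, 11}, {10}
A partition's blocks are pairwise disjoint and cover U, so the missing block = U \ (union of shown blocks).
Union of shown blocks: {1, 2, 3, 5, 7, 8, 10, 11}
Missing block = U \ (union) = {4, 6, 9}

{4, 6, 9}


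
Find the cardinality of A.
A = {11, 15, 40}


Set A = {11, 15, 40}
Listing elements: 11, 15, 40
Counting: 3 elements
|A| = 3

3


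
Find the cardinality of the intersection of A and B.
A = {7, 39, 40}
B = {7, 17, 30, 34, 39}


Set A = {7, 39, 40}
Set B = {7, 17, 30, 34, 39}
A ∩ B = {7, 39}
|A ∩ B| = 2

2


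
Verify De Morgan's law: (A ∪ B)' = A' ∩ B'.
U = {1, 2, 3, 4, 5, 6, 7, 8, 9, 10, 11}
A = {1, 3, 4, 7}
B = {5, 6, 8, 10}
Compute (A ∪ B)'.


U = {1, 2, 3, 4, 5, 6, 7, 8, 9, 10, 11}
A = {1, 3, 4, 7}, B = {5, 6, 8, 10}
A ∪ B = {1, 3, 4, 5, 6, 7, 8, 10}
(A ∪ B)' = U \ (A ∪ B) = {2, 9, 11}
Verification via A' ∩ B': A' = {2, 5, 6, 8, 9, 10, 11}, B' = {1, 2, 3, 4, 7, 9, 11}
A' ∩ B' = {2, 9, 11} ✓

{2, 9, 11}


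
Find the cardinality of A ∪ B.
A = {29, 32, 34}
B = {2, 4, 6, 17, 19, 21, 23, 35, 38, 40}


Set A = {29, 32, 34}, |A| = 3
Set B = {2, 4, 6, 17, 19, 21, 23, 35, 38, 40}, |B| = 10
A ∩ B = {}, |A ∩ B| = 0
|A ∪ B| = |A| + |B| - |A ∩ B| = 3 + 10 - 0 = 13

13


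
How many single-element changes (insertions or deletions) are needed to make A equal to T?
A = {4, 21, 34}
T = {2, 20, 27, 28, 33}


Set A = {4, 21, 34}
Set T = {2, 20, 27, 28, 33}
Elements to remove from A (in A, not in T): {4, 21, 34} → 3 removals
Elements to add to A (in T, not in A): {2, 20, 27, 28, 33} → 5 additions
Total edits = 3 + 5 = 8

8


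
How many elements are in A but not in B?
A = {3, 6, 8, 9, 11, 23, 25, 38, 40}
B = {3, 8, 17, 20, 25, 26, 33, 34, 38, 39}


Set A = {3, 6, 8, 9, 11, 23, 25, 38, 40}
Set B = {3, 8, 17, 20, 25, 26, 33, 34, 38, 39}
A \ B = {6, 9, 11, 23, 40}
|A \ B| = 5

5


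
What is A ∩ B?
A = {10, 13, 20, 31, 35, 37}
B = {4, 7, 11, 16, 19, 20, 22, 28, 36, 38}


Set A = {10, 13, 20, 31, 35, 37}
Set B = {4, 7, 11, 16, 19, 20, 22, 28, 36, 38}
A ∩ B includes only elements in both sets.
Check each element of A against B:
10 ✗, 13 ✗, 20 ✓, 31 ✗, 35 ✗, 37 ✗
A ∩ B = {20}

{20}


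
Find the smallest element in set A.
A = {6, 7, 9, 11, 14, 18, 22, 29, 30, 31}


Set A = {6, 7, 9, 11, 14, 18, 22, 29, 30, 31}
Elements in ascending order: 6, 7, 9, 11, 14, 18, 22, 29, 30, 31
The smallest element is 6.

6


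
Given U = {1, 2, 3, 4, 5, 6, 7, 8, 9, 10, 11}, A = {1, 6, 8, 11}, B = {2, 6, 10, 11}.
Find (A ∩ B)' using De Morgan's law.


U = {1, 2, 3, 4, 5, 6, 7, 8, 9, 10, 11}
A = {1, 6, 8, 11}, B = {2, 6, 10, 11}
A ∩ B = {6, 11}
(A ∩ B)' = U \ (A ∩ B) = {1, 2, 3, 4, 5, 7, 8, 9, 10}
Verification via A' ∪ B': A' = {2, 3, 4, 5, 7, 9, 10}, B' = {1, 3, 4, 5, 7, 8, 9}
A' ∪ B' = {1, 2, 3, 4, 5, 7, 8, 9, 10} ✓

{1, 2, 3, 4, 5, 7, 8, 9, 10}


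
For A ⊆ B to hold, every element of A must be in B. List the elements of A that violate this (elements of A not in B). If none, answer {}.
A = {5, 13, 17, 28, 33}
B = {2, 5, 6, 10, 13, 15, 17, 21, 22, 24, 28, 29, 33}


Set A = {5, 13, 17, 28, 33}
Set B = {2, 5, 6, 10, 13, 15, 17, 21, 22, 24, 28, 29, 33}
Check each element of A against B:
5 ∈ B, 13 ∈ B, 17 ∈ B, 28 ∈ B, 33 ∈ B
Elements of A not in B: {}

{}


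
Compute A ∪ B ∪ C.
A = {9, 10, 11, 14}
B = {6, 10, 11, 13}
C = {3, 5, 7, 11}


Set A = {9, 10, 11, 14}
Set B = {6, 10, 11, 13}
Set C = {3, 5, 7, 11}
First, A ∪ B = {6, 9, 10, 11, 13, 14}
Then, (A ∪ B) ∪ C = {3, 5, 6, 7, 9, 10, 11, 13, 14}

{3, 5, 6, 7, 9, 10, 11, 13, 14}


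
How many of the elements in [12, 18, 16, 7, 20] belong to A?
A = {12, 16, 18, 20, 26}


Set A = {12, 16, 18, 20, 26}
Candidates: [12, 18, 16, 7, 20]
Check each candidate:
12 ∈ A, 18 ∈ A, 16 ∈ A, 7 ∉ A, 20 ∈ A
Count of candidates in A: 4

4


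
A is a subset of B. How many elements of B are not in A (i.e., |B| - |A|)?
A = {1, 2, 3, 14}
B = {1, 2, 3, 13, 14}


Set A = {1, 2, 3, 14}, |A| = 4
Set B = {1, 2, 3, 13, 14}, |B| = 5
Since A ⊆ B: B \ A = {13}
|B| - |A| = 5 - 4 = 1

1


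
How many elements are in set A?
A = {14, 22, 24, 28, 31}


Set A = {14, 22, 24, 28, 31}
Listing elements: 14, 22, 24, 28, 31
Counting: 5 elements
|A| = 5

5


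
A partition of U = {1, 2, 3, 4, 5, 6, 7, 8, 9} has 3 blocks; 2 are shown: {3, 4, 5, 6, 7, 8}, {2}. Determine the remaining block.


U = {1, 2, 3, 4, 5, 6, 7, 8, 9}
Shown blocks: {3, 4, 5, 6, 7, 8}, {2}
A partition's blocks are pairwise disjoint and cover U, so the missing block = U \ (union of shown blocks).
Union of shown blocks: {2, 3, 4, 5, 6, 7, 8}
Missing block = U \ (union) = {1, 9}

{1, 9}


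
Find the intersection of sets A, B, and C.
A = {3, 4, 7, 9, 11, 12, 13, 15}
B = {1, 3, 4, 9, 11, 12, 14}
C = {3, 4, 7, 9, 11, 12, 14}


Set A = {3, 4, 7, 9, 11, 12, 13, 15}
Set B = {1, 3, 4, 9, 11, 12, 14}
Set C = {3, 4, 7, 9, 11, 12, 14}
First, A ∩ B = {3, 4, 9, 11, 12}
Then, (A ∩ B) ∩ C = {3, 4, 9, 11, 12}

{3, 4, 9, 11, 12}


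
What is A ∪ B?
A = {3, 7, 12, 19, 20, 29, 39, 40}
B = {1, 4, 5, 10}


Set A = {3, 7, 12, 19, 20, 29, 39, 40}
Set B = {1, 4, 5, 10}
A ∪ B includes all elements in either set.
Elements from A: {3, 7, 12, 19, 20, 29, 39, 40}
Elements from B not already included: {1, 4, 5, 10}
A ∪ B = {1, 3, 4, 5, 7, 10, 12, 19, 20, 29, 39, 40}

{1, 3, 4, 5, 7, 10, 12, 19, 20, 29, 39, 40}


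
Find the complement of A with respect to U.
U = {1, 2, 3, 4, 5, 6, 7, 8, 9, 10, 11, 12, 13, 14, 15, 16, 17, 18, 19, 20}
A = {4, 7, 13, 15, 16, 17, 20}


Universal set U = {1, 2, 3, 4, 5, 6, 7, 8, 9, 10, 11, 12, 13, 14, 15, 16, 17, 18, 19, 20}
Set A = {4, 7, 13, 15, 16, 17, 20}
A' = U \ A = elements in U but not in A
Checking each element of U:
1 (not in A, include), 2 (not in A, include), 3 (not in A, include), 4 (in A, exclude), 5 (not in A, include), 6 (not in A, include), 7 (in A, exclude), 8 (not in A, include), 9 (not in A, include), 10 (not in A, include), 11 (not in A, include), 12 (not in A, include), 13 (in A, exclude), 14 (not in A, include), 15 (in A, exclude), 16 (in A, exclude), 17 (in A, exclude), 18 (not in A, include), 19 (not in A, include), 20 (in A, exclude)
A' = {1, 2, 3, 5, 6, 8, 9, 10, 11, 12, 14, 18, 19}

{1, 2, 3, 5, 6, 8, 9, 10, 11, 12, 14, 18, 19}


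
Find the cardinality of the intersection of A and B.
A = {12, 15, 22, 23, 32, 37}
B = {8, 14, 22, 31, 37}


Set A = {12, 15, 22, 23, 32, 37}
Set B = {8, 14, 22, 31, 37}
A ∩ B = {22, 37}
|A ∩ B| = 2

2


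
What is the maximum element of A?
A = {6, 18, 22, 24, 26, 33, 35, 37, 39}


Set A = {6, 18, 22, 24, 26, 33, 35, 37, 39}
Elements in ascending order: 6, 18, 22, 24, 26, 33, 35, 37, 39
The largest element is 39.

39


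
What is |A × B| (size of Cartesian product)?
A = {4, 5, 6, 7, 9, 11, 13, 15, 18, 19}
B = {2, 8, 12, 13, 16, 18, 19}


Set A = {4, 5, 6, 7, 9, 11, 13, 15, 18, 19} has 10 elements.
Set B = {2, 8, 12, 13, 16, 18, 19} has 7 elements.
|A × B| = |A| × |B| = 10 × 7 = 70

70


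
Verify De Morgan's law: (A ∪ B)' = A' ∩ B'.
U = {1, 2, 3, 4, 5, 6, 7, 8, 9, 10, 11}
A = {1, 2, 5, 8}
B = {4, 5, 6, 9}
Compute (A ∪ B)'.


U = {1, 2, 3, 4, 5, 6, 7, 8, 9, 10, 11}
A = {1, 2, 5, 8}, B = {4, 5, 6, 9}
A ∪ B = {1, 2, 4, 5, 6, 8, 9}
(A ∪ B)' = U \ (A ∪ B) = {3, 7, 10, 11}
Verification via A' ∩ B': A' = {3, 4, 6, 7, 9, 10, 11}, B' = {1, 2, 3, 7, 8, 10, 11}
A' ∩ B' = {3, 7, 10, 11} ✓

{3, 7, 10, 11}


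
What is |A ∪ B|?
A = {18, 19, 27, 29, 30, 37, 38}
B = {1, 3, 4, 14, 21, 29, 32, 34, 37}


Set A = {18, 19, 27, 29, 30, 37, 38}, |A| = 7
Set B = {1, 3, 4, 14, 21, 29, 32, 34, 37}, |B| = 9
A ∩ B = {29, 37}, |A ∩ B| = 2
|A ∪ B| = |A| + |B| - |A ∩ B| = 7 + 9 - 2 = 14

14


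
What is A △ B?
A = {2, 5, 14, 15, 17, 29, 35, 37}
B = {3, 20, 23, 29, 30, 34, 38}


Set A = {2, 5, 14, 15, 17, 29, 35, 37}
Set B = {3, 20, 23, 29, 30, 34, 38}
A △ B = (A \ B) ∪ (B \ A)
Elements in A but not B: {2, 5, 14, 15, 17, 35, 37}
Elements in B but not A: {3, 20, 23, 30, 34, 38}
A △ B = {2, 3, 5, 14, 15, 17, 20, 23, 30, 34, 35, 37, 38}

{2, 3, 5, 14, 15, 17, 20, 23, 30, 34, 35, 37, 38}


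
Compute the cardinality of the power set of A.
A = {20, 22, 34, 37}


Set A = {20, 22, 34, 37}
|A| = 4
The power set P(A) contains all subsets of A.
|P(A)| = 2^|A| = 2^4 = 16

16


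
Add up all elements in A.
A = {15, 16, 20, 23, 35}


Set A = {15, 16, 20, 23, 35}
Sum = 15 + 16 + 20 + 23 + 35 = 109

109


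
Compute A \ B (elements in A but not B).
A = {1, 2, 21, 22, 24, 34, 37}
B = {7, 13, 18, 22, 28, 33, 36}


Set A = {1, 2, 21, 22, 24, 34, 37}
Set B = {7, 13, 18, 22, 28, 33, 36}
A \ B includes elements in A that are not in B.
Check each element of A:
1 (not in B, keep), 2 (not in B, keep), 21 (not in B, keep), 22 (in B, remove), 24 (not in B, keep), 34 (not in B, keep), 37 (not in B, keep)
A \ B = {1, 2, 21, 24, 34, 37}

{1, 2, 21, 24, 34, 37}


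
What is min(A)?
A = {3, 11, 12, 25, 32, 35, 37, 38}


Set A = {3, 11, 12, 25, 32, 35, 37, 38}
Elements in ascending order: 3, 11, 12, 25, 32, 35, 37, 38
The smallest element is 3.

3


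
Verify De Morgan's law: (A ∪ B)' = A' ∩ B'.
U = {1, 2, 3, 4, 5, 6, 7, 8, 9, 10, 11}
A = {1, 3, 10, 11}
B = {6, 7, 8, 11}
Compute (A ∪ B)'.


U = {1, 2, 3, 4, 5, 6, 7, 8, 9, 10, 11}
A = {1, 3, 10, 11}, B = {6, 7, 8, 11}
A ∪ B = {1, 3, 6, 7, 8, 10, 11}
(A ∪ B)' = U \ (A ∪ B) = {2, 4, 5, 9}
Verification via A' ∩ B': A' = {2, 4, 5, 6, 7, 8, 9}, B' = {1, 2, 3, 4, 5, 9, 10}
A' ∩ B' = {2, 4, 5, 9} ✓

{2, 4, 5, 9}


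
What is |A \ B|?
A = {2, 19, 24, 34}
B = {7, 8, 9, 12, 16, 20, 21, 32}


Set A = {2, 19, 24, 34}
Set B = {7, 8, 9, 12, 16, 20, 21, 32}
A \ B = {2, 19, 24, 34}
|A \ B| = 4

4


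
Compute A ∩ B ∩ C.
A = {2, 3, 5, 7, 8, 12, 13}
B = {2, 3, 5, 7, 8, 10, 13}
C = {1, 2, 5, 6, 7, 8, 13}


Set A = {2, 3, 5, 7, 8, 12, 13}
Set B = {2, 3, 5, 7, 8, 10, 13}
Set C = {1, 2, 5, 6, 7, 8, 13}
First, A ∩ B = {2, 3, 5, 7, 8, 13}
Then, (A ∩ B) ∩ C = {2, 5, 7, 8, 13}

{2, 5, 7, 8, 13}


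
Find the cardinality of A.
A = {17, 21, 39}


Set A = {17, 21, 39}
Listing elements: 17, 21, 39
Counting: 3 elements
|A| = 3

3


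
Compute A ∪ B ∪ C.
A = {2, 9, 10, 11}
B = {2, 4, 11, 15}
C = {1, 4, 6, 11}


Set A = {2, 9, 10, 11}
Set B = {2, 4, 11, 15}
Set C = {1, 4, 6, 11}
First, A ∪ B = {2, 4, 9, 10, 11, 15}
Then, (A ∪ B) ∪ C = {1, 2, 4, 6, 9, 10, 11, 15}

{1, 2, 4, 6, 9, 10, 11, 15}


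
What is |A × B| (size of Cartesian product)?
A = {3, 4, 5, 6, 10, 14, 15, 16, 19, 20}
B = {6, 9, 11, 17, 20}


Set A = {3, 4, 5, 6, 10, 14, 15, 16, 19, 20} has 10 elements.
Set B = {6, 9, 11, 17, 20} has 5 elements.
|A × B| = |A| × |B| = 10 × 5 = 50

50


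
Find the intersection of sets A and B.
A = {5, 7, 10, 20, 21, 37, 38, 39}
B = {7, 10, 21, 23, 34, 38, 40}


Set A = {5, 7, 10, 20, 21, 37, 38, 39}
Set B = {7, 10, 21, 23, 34, 38, 40}
A ∩ B includes only elements in both sets.
Check each element of A against B:
5 ✗, 7 ✓, 10 ✓, 20 ✗, 21 ✓, 37 ✗, 38 ✓, 39 ✗
A ∩ B = {7, 10, 21, 38}

{7, 10, 21, 38}


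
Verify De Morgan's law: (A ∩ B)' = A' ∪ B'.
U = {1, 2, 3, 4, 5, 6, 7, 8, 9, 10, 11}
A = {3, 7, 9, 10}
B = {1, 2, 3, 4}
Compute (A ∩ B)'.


U = {1, 2, 3, 4, 5, 6, 7, 8, 9, 10, 11}
A = {3, 7, 9, 10}, B = {1, 2, 3, 4}
A ∩ B = {3}
(A ∩ B)' = U \ (A ∩ B) = {1, 2, 4, 5, 6, 7, 8, 9, 10, 11}
Verification via A' ∪ B': A' = {1, 2, 4, 5, 6, 8, 11}, B' = {5, 6, 7, 8, 9, 10, 11}
A' ∪ B' = {1, 2, 4, 5, 6, 7, 8, 9, 10, 11} ✓

{1, 2, 4, 5, 6, 7, 8, 9, 10, 11}


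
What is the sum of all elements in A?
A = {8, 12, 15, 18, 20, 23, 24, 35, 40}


Set A = {8, 12, 15, 18, 20, 23, 24, 35, 40}
Sum = 8 + 12 + 15 + 18 + 20 + 23 + 24 + 35 + 40 = 195

195


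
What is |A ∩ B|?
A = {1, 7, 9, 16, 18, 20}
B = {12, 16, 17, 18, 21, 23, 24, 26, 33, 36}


Set A = {1, 7, 9, 16, 18, 20}
Set B = {12, 16, 17, 18, 21, 23, 24, 26, 33, 36}
A ∩ B = {16, 18}
|A ∩ B| = 2

2


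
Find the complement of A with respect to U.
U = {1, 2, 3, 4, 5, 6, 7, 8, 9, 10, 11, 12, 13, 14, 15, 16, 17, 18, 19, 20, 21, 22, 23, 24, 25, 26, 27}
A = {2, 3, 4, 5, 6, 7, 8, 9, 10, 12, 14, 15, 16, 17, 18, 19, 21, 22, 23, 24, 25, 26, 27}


Universal set U = {1, 2, 3, 4, 5, 6, 7, 8, 9, 10, 11, 12, 13, 14, 15, 16, 17, 18, 19, 20, 21, 22, 23, 24, 25, 26, 27}
Set A = {2, 3, 4, 5, 6, 7, 8, 9, 10, 12, 14, 15, 16, 17, 18, 19, 21, 22, 23, 24, 25, 26, 27}
A' = U \ A = elements in U but not in A
Checking each element of U:
1 (not in A, include), 2 (in A, exclude), 3 (in A, exclude), 4 (in A, exclude), 5 (in A, exclude), 6 (in A, exclude), 7 (in A, exclude), 8 (in A, exclude), 9 (in A, exclude), 10 (in A, exclude), 11 (not in A, include), 12 (in A, exclude), 13 (not in A, include), 14 (in A, exclude), 15 (in A, exclude), 16 (in A, exclude), 17 (in A, exclude), 18 (in A, exclude), 19 (in A, exclude), 20 (not in A, include), 21 (in A, exclude), 22 (in A, exclude), 23 (in A, exclude), 24 (in A, exclude), 25 (in A, exclude), 26 (in A, exclude), 27 (in A, exclude)
A' = {1, 11, 13, 20}

{1, 11, 13, 20}


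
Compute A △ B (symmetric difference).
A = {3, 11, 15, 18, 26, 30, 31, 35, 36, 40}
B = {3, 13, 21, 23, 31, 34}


Set A = {3, 11, 15, 18, 26, 30, 31, 35, 36, 40}
Set B = {3, 13, 21, 23, 31, 34}
A △ B = (A \ B) ∪ (B \ A)
Elements in A but not B: {11, 15, 18, 26, 30, 35, 36, 40}
Elements in B but not A: {13, 21, 23, 34}
A △ B = {11, 13, 15, 18, 21, 23, 26, 30, 34, 35, 36, 40}

{11, 13, 15, 18, 21, 23, 26, 30, 34, 35, 36, 40}


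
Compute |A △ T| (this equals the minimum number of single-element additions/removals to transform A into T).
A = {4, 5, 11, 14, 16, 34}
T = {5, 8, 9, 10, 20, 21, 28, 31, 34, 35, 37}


Set A = {4, 5, 11, 14, 16, 34}
Set T = {5, 8, 9, 10, 20, 21, 28, 31, 34, 35, 37}
Elements to remove from A (in A, not in T): {4, 11, 14, 16} → 4 removals
Elements to add to A (in T, not in A): {8, 9, 10, 20, 21, 28, 31, 35, 37} → 9 additions
Total edits = 4 + 9 = 13

13


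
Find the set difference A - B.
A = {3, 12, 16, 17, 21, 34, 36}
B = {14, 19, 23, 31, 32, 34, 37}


Set A = {3, 12, 16, 17, 21, 34, 36}
Set B = {14, 19, 23, 31, 32, 34, 37}
A \ B includes elements in A that are not in B.
Check each element of A:
3 (not in B, keep), 12 (not in B, keep), 16 (not in B, keep), 17 (not in B, keep), 21 (not in B, keep), 34 (in B, remove), 36 (not in B, keep)
A \ B = {3, 12, 16, 17, 21, 36}

{3, 12, 16, 17, 21, 36}


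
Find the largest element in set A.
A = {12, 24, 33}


Set A = {12, 24, 33}
Elements in ascending order: 12, 24, 33
The largest element is 33.

33


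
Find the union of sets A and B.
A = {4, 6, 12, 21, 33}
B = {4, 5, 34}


Set A = {4, 6, 12, 21, 33}
Set B = {4, 5, 34}
A ∪ B includes all elements in either set.
Elements from A: {4, 6, 12, 21, 33}
Elements from B not already included: {5, 34}
A ∪ B = {4, 5, 6, 12, 21, 33, 34}

{4, 5, 6, 12, 21, 33, 34}


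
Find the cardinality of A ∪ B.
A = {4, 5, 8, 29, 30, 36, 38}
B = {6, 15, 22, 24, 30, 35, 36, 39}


Set A = {4, 5, 8, 29, 30, 36, 38}, |A| = 7
Set B = {6, 15, 22, 24, 30, 35, 36, 39}, |B| = 8
A ∩ B = {30, 36}, |A ∩ B| = 2
|A ∪ B| = |A| + |B| - |A ∩ B| = 7 + 8 - 2 = 13

13


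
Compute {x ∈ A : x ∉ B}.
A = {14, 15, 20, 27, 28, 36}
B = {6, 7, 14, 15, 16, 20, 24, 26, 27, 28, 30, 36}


Set A = {14, 15, 20, 27, 28, 36}
Set B = {6, 7, 14, 15, 16, 20, 24, 26, 27, 28, 30, 36}
Check each element of A against B:
14 ∈ B, 15 ∈ B, 20 ∈ B, 27 ∈ B, 28 ∈ B, 36 ∈ B
Elements of A not in B: {}

{}


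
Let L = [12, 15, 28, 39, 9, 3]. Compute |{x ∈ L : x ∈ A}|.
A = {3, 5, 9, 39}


Set A = {3, 5, 9, 39}
Candidates: [12, 15, 28, 39, 9, 3]
Check each candidate:
12 ∉ A, 15 ∉ A, 28 ∉ A, 39 ∈ A, 9 ∈ A, 3 ∈ A
Count of candidates in A: 3

3


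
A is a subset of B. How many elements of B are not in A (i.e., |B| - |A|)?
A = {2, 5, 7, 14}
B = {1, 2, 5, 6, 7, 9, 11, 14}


Set A = {2, 5, 7, 14}, |A| = 4
Set B = {1, 2, 5, 6, 7, 9, 11, 14}, |B| = 8
Since A ⊆ B: B \ A = {1, 6, 9, 11}
|B| - |A| = 8 - 4 = 4

4


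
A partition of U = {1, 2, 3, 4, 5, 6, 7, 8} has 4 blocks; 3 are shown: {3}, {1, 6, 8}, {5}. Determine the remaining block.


U = {1, 2, 3, 4, 5, 6, 7, 8}
Shown blocks: {3}, {1, 6, 8}, {5}
A partition's blocks are pairwise disjoint and cover U, so the missing block = U \ (union of shown blocks).
Union of shown blocks: {1, 3, 5, 6, 8}
Missing block = U \ (union) = {2, 4, 7}

{2, 4, 7}


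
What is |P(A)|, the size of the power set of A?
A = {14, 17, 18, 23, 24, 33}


Set A = {14, 17, 18, 23, 24, 33}
|A| = 6
The power set P(A) contains all subsets of A.
|P(A)| = 2^|A| = 2^6 = 64

64


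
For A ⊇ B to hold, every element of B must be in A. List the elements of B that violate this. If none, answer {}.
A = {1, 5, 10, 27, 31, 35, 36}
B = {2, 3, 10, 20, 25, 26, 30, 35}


Set A = {1, 5, 10, 27, 31, 35, 36}
Set B = {2, 3, 10, 20, 25, 26, 30, 35}
Check each element of B against A:
2 ∉ A (include), 3 ∉ A (include), 10 ∈ A, 20 ∉ A (include), 25 ∉ A (include), 26 ∉ A (include), 30 ∉ A (include), 35 ∈ A
Elements of B not in A: {2, 3, 20, 25, 26, 30}

{2, 3, 20, 25, 26, 30}


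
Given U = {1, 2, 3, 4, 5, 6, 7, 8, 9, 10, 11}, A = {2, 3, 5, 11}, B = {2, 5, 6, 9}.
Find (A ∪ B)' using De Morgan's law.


U = {1, 2, 3, 4, 5, 6, 7, 8, 9, 10, 11}
A = {2, 3, 5, 11}, B = {2, 5, 6, 9}
A ∪ B = {2, 3, 5, 6, 9, 11}
(A ∪ B)' = U \ (A ∪ B) = {1, 4, 7, 8, 10}
Verification via A' ∩ B': A' = {1, 4, 6, 7, 8, 9, 10}, B' = {1, 3, 4, 7, 8, 10, 11}
A' ∩ B' = {1, 4, 7, 8, 10} ✓

{1, 4, 7, 8, 10}


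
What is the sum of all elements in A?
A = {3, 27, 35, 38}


Set A = {3, 27, 35, 38}
Sum = 3 + 27 + 35 + 38 = 103

103


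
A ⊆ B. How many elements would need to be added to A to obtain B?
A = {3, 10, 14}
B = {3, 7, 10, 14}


Set A = {3, 10, 14}, |A| = 3
Set B = {3, 7, 10, 14}, |B| = 4
Since A ⊆ B: B \ A = {7}
|B| - |A| = 4 - 3 = 1

1


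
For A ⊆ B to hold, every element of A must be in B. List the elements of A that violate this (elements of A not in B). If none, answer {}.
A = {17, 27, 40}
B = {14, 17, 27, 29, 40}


Set A = {17, 27, 40}
Set B = {14, 17, 27, 29, 40}
Check each element of A against B:
17 ∈ B, 27 ∈ B, 40 ∈ B
Elements of A not in B: {}

{}


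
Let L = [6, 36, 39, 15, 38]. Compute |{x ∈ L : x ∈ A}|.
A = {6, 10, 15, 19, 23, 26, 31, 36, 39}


Set A = {6, 10, 15, 19, 23, 26, 31, 36, 39}
Candidates: [6, 36, 39, 15, 38]
Check each candidate:
6 ∈ A, 36 ∈ A, 39 ∈ A, 15 ∈ A, 38 ∉ A
Count of candidates in A: 4

4


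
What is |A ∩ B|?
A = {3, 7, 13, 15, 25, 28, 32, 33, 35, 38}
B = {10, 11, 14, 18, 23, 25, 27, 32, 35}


Set A = {3, 7, 13, 15, 25, 28, 32, 33, 35, 38}
Set B = {10, 11, 14, 18, 23, 25, 27, 32, 35}
A ∩ B = {25, 32, 35}
|A ∩ B| = 3

3


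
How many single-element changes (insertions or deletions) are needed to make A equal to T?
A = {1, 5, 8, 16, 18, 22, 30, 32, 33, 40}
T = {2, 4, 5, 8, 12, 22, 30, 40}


Set A = {1, 5, 8, 16, 18, 22, 30, 32, 33, 40}
Set T = {2, 4, 5, 8, 12, 22, 30, 40}
Elements to remove from A (in A, not in T): {1, 16, 18, 32, 33} → 5 removals
Elements to add to A (in T, not in A): {2, 4, 12} → 3 additions
Total edits = 5 + 3 = 8

8


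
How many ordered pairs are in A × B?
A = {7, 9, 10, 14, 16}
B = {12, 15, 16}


Set A = {7, 9, 10, 14, 16} has 5 elements.
Set B = {12, 15, 16} has 3 elements.
|A × B| = |A| × |B| = 5 × 3 = 15

15


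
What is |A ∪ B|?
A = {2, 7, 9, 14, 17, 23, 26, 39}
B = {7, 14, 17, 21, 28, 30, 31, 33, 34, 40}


Set A = {2, 7, 9, 14, 17, 23, 26, 39}, |A| = 8
Set B = {7, 14, 17, 21, 28, 30, 31, 33, 34, 40}, |B| = 10
A ∩ B = {7, 14, 17}, |A ∩ B| = 3
|A ∪ B| = |A| + |B| - |A ∩ B| = 8 + 10 - 3 = 15

15


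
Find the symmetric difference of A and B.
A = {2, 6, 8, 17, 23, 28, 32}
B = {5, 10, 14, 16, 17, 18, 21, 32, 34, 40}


Set A = {2, 6, 8, 17, 23, 28, 32}
Set B = {5, 10, 14, 16, 17, 18, 21, 32, 34, 40}
A △ B = (A \ B) ∪ (B \ A)
Elements in A but not B: {2, 6, 8, 23, 28}
Elements in B but not A: {5, 10, 14, 16, 18, 21, 34, 40}
A △ B = {2, 5, 6, 8, 10, 14, 16, 18, 21, 23, 28, 34, 40}

{2, 5, 6, 8, 10, 14, 16, 18, 21, 23, 28, 34, 40}


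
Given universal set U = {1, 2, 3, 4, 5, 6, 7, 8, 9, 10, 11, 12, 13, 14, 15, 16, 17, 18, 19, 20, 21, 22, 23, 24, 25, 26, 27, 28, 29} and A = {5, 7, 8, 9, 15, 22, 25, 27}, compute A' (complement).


Universal set U = {1, 2, 3, 4, 5, 6, 7, 8, 9, 10, 11, 12, 13, 14, 15, 16, 17, 18, 19, 20, 21, 22, 23, 24, 25, 26, 27, 28, 29}
Set A = {5, 7, 8, 9, 15, 22, 25, 27}
A' = U \ A = elements in U but not in A
Checking each element of U:
1 (not in A, include), 2 (not in A, include), 3 (not in A, include), 4 (not in A, include), 5 (in A, exclude), 6 (not in A, include), 7 (in A, exclude), 8 (in A, exclude), 9 (in A, exclude), 10 (not in A, include), 11 (not in A, include), 12 (not in A, include), 13 (not in A, include), 14 (not in A, include), 15 (in A, exclude), 16 (not in A, include), 17 (not in A, include), 18 (not in A, include), 19 (not in A, include), 20 (not in A, include), 21 (not in A, include), 22 (in A, exclude), 23 (not in A, include), 24 (not in A, include), 25 (in A, exclude), 26 (not in A, include), 27 (in A, exclude), 28 (not in A, include), 29 (not in A, include)
A' = {1, 2, 3, 4, 6, 10, 11, 12, 13, 14, 16, 17, 18, 19, 20, 21, 23, 24, 26, 28, 29}

{1, 2, 3, 4, 6, 10, 11, 12, 13, 14, 16, 17, 18, 19, 20, 21, 23, 24, 26, 28, 29}


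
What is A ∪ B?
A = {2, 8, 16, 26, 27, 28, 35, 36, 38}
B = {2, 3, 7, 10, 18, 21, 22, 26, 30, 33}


Set A = {2, 8, 16, 26, 27, 28, 35, 36, 38}
Set B = {2, 3, 7, 10, 18, 21, 22, 26, 30, 33}
A ∪ B includes all elements in either set.
Elements from A: {2, 8, 16, 26, 27, 28, 35, 36, 38}
Elements from B not already included: {3, 7, 10, 18, 21, 22, 30, 33}
A ∪ B = {2, 3, 7, 8, 10, 16, 18, 21, 22, 26, 27, 28, 30, 33, 35, 36, 38}

{2, 3, 7, 8, 10, 16, 18, 21, 22, 26, 27, 28, 30, 33, 35, 36, 38}


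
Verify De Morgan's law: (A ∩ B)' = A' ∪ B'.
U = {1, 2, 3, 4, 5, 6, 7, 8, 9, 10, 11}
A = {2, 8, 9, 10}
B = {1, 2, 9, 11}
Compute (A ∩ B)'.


U = {1, 2, 3, 4, 5, 6, 7, 8, 9, 10, 11}
A = {2, 8, 9, 10}, B = {1, 2, 9, 11}
A ∩ B = {2, 9}
(A ∩ B)' = U \ (A ∩ B) = {1, 3, 4, 5, 6, 7, 8, 10, 11}
Verification via A' ∪ B': A' = {1, 3, 4, 5, 6, 7, 11}, B' = {3, 4, 5, 6, 7, 8, 10}
A' ∪ B' = {1, 3, 4, 5, 6, 7, 8, 10, 11} ✓

{1, 3, 4, 5, 6, 7, 8, 10, 11}


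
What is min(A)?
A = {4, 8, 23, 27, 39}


Set A = {4, 8, 23, 27, 39}
Elements in ascending order: 4, 8, 23, 27, 39
The smallest element is 4.

4


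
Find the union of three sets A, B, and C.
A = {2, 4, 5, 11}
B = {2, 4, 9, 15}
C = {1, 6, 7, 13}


Set A = {2, 4, 5, 11}
Set B = {2, 4, 9, 15}
Set C = {1, 6, 7, 13}
First, A ∪ B = {2, 4, 5, 9, 11, 15}
Then, (A ∪ B) ∪ C = {1, 2, 4, 5, 6, 7, 9, 11, 13, 15}

{1, 2, 4, 5, 6, 7, 9, 11, 13, 15}


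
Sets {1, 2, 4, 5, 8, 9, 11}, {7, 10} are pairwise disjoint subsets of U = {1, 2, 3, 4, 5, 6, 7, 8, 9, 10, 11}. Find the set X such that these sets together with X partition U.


U = {1, 2, 3, 4, 5, 6, 7, 8, 9, 10, 11}
Shown blocks: {1, 2, 4, 5, 8, 9, 11}, {7, 10}
A partition's blocks are pairwise disjoint and cover U, so the missing block = U \ (union of shown blocks).
Union of shown blocks: {1, 2, 4, 5, 7, 8, 9, 10, 11}
Missing block = U \ (union) = {3, 6}

{3, 6}


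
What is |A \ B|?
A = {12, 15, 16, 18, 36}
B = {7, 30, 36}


Set A = {12, 15, 16, 18, 36}
Set B = {7, 30, 36}
A \ B = {12, 15, 16, 18}
|A \ B| = 4

4


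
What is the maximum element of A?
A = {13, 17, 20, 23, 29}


Set A = {13, 17, 20, 23, 29}
Elements in ascending order: 13, 17, 20, 23, 29
The largest element is 29.

29
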